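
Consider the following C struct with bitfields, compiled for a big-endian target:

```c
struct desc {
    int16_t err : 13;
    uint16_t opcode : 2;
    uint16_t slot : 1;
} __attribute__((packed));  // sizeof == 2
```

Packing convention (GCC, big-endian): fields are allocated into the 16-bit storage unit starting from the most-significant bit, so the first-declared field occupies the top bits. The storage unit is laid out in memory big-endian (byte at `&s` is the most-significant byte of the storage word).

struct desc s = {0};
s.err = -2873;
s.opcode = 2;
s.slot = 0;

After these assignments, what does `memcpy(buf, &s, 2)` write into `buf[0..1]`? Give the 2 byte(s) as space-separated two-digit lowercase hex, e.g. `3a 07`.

err:13 = -2873 → 0x14c7 << 3 → word 0xa638
opcode:2 = 2 → 0x2 << 1 → word 0xa63c
slot:1 = 0 → 0x0 << 0 → word 0xa63c
word = 0xa63c → big-endian bytes:
  [0]=0xa6  [1]=0x3c

a6 3c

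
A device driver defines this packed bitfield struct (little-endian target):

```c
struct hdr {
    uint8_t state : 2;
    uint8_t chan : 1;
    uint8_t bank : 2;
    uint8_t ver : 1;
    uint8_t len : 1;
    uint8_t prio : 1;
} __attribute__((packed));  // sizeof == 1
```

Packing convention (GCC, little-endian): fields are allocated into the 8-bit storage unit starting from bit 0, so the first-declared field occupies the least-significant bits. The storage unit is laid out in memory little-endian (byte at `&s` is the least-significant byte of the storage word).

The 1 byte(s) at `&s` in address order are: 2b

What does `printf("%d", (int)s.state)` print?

3

[0]=0x2b (little-endian) → word 0x2b
state:2 @ bit 0 → (0x2b>>0)&0x3 = 0x3  ←
chan:1 @ bit 2 → (0x2b>>2)&0x1 = 0x0
bank:2 @ bit 3 → (0x2b>>3)&0x3 = 0x1
ver:1 @ bit 5 → (0x2b>>5)&0x1 = 0x1
len:1 @ bit 6 → (0x2b>>6)&0x1 = 0x0
prio:1 @ bit 7 → (0x2b>>7)&0x1 = 0x0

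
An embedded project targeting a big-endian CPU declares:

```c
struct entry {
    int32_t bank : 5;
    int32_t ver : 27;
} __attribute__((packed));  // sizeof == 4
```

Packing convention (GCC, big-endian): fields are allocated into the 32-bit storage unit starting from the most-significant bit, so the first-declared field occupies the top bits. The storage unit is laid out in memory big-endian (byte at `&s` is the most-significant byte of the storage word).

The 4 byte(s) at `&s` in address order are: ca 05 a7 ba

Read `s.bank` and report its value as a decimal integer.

-7

[0]=0xca [1]=0x05 [2]=0xa7 [3]=0xba (big-endian) → word 0xca05a7ba
bank [27+:5] = (word>>27) & 0x1f = 25  ←
ver [0+:27] = (word>>0) & 0x7ffffff = 33925050
bank signed 5b, MSB=1: 25 - 32 = -7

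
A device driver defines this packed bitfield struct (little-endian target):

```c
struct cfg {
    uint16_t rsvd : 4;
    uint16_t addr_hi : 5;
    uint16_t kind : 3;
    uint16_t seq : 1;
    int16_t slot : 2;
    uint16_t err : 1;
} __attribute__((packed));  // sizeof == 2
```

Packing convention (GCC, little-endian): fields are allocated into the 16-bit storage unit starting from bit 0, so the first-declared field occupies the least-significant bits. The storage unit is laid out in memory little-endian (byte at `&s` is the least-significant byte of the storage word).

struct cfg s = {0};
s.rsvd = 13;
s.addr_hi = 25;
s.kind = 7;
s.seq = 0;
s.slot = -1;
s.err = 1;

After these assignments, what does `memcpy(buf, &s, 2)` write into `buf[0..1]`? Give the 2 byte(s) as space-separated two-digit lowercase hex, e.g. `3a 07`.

rsvd (4b) val=13 bits=0xd at bit 0: 0x000d
addr_hi (5b) val=25 bits=0x19 at bit 4: 0x019d
kind (3b) val=7 bits=0x7 at bit 9: 0x0f9d
seq (1b) val=0 bits=0x0 at bit 12: 0x0f9d
slot (2b) val=-1 bits=0x3 at bit 13: 0x6f9d
err (1b) val=1 bits=0x1 at bit 15: 0xef9d
word = 0xef9d → little-endian bytes:
  [0]=0x9d  [1]=0xef

9d ef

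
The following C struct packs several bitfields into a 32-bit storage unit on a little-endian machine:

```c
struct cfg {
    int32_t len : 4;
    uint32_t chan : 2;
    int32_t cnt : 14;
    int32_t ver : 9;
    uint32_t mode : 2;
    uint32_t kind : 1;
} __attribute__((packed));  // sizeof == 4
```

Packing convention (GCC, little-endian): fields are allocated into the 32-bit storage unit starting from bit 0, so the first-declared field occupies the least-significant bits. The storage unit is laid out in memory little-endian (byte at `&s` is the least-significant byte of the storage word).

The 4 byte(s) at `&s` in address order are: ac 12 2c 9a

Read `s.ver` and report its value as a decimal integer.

-94

[0]=0xac [1]=0x12 [2]=0x2c [3]=0x9a (little-endian) → word 0x9a2c12ac
len:4 @ bit 0 → (0x9a2c12ac>>0)&0xf = 0xc
chan:2 @ bit 4 → (0x9a2c12ac>>4)&0x3 = 0x2
cnt:14 @ bit 6 → (0x9a2c12ac>>6)&0x3fff = 0x304a
ver:9 @ bit 20 → (0x9a2c12ac>>20)&0x1ff = 0x1a2  ←
mode:2 @ bit 29 → (0x9a2c12ac>>29)&0x3 = 0x0
kind:1 @ bit 31 → (0x9a2c12ac>>31)&0x1 = 0x1
ver signed 9b, MSB=1: 418 - 512 = -94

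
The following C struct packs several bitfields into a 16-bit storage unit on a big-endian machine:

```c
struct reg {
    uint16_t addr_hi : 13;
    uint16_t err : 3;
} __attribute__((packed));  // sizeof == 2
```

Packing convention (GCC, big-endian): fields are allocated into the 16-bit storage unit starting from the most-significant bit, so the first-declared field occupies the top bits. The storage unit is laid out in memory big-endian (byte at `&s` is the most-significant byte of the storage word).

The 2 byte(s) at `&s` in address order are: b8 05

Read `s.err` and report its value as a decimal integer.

5

[0]=0xb8 [1]=0x05 (big-endian) → word 0xb805
addr_hi [3+:13] = (word>>3) & 0x1fff = 5888
err [0+:3] = (word>>0) & 0x7 = 5  ←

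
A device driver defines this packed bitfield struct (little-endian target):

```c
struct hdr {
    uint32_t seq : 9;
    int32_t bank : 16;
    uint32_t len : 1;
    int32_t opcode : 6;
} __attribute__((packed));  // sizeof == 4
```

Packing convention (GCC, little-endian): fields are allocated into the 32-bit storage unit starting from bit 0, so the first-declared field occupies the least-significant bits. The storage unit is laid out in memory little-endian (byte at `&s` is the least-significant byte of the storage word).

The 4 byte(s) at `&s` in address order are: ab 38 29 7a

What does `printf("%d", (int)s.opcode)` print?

30

[0]=0xab [1]=0x38 [2]=0x29 [3]=0x7a (little-endian) → word 0x7a2938ab
seq [0+:9] = (word>>0) & 0x1ff = 171
bank [9+:16] = (word>>9) & 0xffff = 5276
len [25+:1] = (word>>25) & 0x1 = 1
opcode [26+:6] = (word>>26) & 0x3f = 30  ←
opcode signed 6b, MSB=0: value = 30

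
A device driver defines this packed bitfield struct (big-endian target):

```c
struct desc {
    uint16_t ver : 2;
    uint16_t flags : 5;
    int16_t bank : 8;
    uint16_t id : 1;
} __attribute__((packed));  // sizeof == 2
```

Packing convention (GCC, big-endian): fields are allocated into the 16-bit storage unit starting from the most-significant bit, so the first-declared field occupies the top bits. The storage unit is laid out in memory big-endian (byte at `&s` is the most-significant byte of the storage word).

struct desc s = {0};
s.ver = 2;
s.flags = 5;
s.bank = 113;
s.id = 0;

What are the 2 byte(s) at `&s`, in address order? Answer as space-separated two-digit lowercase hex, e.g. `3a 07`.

[14+:2] ver=2 & 0x3 = 0x2; word=0x8000
[9+:5] flags=5 & 0x1f = 0x5; word=0x8a00
[1+:8] bank=113 & 0xff = 0x71; word=0x8ae2
[0+:1] id=0 & 0x1 = 0x0; word=0x8ae2
word = 0x8ae2 → big-endian bytes:
  [0]=0x8a  [1]=0xe2

8a e2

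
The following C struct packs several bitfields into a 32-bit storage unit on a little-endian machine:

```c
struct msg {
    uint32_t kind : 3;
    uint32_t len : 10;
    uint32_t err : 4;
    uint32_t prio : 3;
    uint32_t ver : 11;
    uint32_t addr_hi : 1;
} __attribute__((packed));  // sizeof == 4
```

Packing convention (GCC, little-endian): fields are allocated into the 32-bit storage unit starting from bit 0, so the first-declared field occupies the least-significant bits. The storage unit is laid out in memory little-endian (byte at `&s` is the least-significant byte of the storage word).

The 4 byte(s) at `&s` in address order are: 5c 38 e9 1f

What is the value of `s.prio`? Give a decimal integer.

[0]=0x5c [1]=0x38 [2]=0xe9 [3]=0x1f (little-endian) → word 0x1fe9385c
kind [0+:3] = (word>>0) & 0x7 = 4
len [3+:10] = (word>>3) & 0x3ff = 779
err [13+:4] = (word>>13) & 0xf = 9
prio [17+:3] = (word>>17) & 0x7 = 4  ←
ver [20+:11] = (word>>20) & 0x7ff = 510
addr_hi [31+:1] = (word>>31) & 0x1 = 0

4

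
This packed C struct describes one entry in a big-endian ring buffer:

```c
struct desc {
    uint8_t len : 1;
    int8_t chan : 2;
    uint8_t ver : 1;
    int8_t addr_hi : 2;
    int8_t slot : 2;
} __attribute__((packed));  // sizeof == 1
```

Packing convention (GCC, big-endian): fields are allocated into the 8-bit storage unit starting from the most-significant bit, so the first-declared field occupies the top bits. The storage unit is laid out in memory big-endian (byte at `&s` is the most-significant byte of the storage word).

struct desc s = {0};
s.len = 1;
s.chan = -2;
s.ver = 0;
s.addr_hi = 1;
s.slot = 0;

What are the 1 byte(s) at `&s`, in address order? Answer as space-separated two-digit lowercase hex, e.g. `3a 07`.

c4

[7+:1] len=1 & 0x1 = 0x1; word=0x80
[5+:2] chan=-2 & 0x3 = 0x2; word=0xc0
[4+:1] ver=0 & 0x1 = 0x0; word=0xc0
[2+:2] addr_hi=1 & 0x3 = 0x1; word=0xc4
[0+:2] slot=0 & 0x3 = 0x0; word=0xc4
word = 0xc4 → big-endian bytes:
  [0]=0xc4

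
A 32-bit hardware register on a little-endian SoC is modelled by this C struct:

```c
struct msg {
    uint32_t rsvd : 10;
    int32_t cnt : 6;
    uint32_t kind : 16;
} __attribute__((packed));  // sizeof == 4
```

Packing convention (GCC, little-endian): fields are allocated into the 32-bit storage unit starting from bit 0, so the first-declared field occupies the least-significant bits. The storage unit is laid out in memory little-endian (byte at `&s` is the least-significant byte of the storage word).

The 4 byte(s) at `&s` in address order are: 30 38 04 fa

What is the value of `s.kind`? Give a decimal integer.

64004

[0]=0x30 [1]=0x38 [2]=0x04 [3]=0xfa (little-endian) → word 0xfa043830
rsvd:10 @ bit 0 → (0xfa043830>>0)&0x3ff = 0x30
cnt:6 @ bit 10 → (0xfa043830>>10)&0x3f = 0xe
kind:16 @ bit 16 → (0xfa043830>>16)&0xffff = 0xfa04  ←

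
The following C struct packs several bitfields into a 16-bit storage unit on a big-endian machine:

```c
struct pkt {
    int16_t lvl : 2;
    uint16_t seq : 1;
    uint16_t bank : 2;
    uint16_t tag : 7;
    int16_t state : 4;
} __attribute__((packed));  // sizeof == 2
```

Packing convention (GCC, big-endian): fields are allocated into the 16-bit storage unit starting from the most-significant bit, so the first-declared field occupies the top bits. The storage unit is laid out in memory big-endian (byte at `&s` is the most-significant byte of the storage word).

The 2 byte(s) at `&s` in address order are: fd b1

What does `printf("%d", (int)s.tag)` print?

91

[0]=0xfd [1]=0xb1 (big-endian) → word 0xfdb1
lvl:2 @ bit 14 → (0xfdb1>>14)&0x3 = 0x3
seq:1 @ bit 13 → (0xfdb1>>13)&0x1 = 0x1
bank:2 @ bit 11 → (0xfdb1>>11)&0x3 = 0x3
tag:7 @ bit 4 → (0xfdb1>>4)&0x7f = 0x5b  ←
state:4 @ bit 0 → (0xfdb1>>0)&0xf = 0x1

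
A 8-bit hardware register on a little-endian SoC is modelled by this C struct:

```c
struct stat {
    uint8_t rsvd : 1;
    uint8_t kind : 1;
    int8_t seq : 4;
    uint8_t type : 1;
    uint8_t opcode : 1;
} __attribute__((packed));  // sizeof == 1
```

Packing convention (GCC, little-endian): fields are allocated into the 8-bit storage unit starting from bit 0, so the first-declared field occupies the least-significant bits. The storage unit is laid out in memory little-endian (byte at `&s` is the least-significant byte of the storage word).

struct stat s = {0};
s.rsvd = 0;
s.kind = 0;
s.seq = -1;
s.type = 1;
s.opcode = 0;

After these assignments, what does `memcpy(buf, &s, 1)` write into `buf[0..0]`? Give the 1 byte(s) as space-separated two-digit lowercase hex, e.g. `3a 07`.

7c

rsvd (1b) val=0 bits=0x0 at bit 0: 0x00
kind (1b) val=0 bits=0x0 at bit 1: 0x00
seq (4b) val=-1 bits=0xf at bit 2: 0x3c
type (1b) val=1 bits=0x1 at bit 6: 0x7c
opcode (1b) val=0 bits=0x0 at bit 7: 0x7c
word = 0x7c → little-endian bytes:
  [0]=0x7c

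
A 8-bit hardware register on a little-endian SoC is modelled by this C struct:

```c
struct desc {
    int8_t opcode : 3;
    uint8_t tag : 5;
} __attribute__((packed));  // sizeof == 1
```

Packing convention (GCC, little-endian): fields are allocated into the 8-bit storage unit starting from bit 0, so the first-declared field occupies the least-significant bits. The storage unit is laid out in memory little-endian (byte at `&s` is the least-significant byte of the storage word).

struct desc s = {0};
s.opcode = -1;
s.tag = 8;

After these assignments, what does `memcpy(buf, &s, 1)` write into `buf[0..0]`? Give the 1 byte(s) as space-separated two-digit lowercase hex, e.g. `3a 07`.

[0+:3] opcode=-1 & 0x7 = 0x7; word=0x07
[3+:5] tag=8 & 0x1f = 0x8; word=0x47
word = 0x47 → little-endian bytes:
  [0]=0x47

47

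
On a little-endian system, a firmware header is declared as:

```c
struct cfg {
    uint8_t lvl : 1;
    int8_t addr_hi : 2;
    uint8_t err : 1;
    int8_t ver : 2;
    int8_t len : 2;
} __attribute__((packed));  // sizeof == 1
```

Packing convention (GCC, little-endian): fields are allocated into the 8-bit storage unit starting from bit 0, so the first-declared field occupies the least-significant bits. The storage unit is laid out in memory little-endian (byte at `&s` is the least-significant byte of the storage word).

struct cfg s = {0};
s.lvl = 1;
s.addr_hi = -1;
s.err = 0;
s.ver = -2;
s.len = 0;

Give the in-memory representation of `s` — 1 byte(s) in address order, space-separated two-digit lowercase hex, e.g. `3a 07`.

27

lvl:1 = 1 → 0x1 << 0 → word 0x01
addr_hi:2 = -1 → 0x3 << 1 → word 0x07
err:1 = 0 → 0x0 << 3 → word 0x07
ver:2 = -2 → 0x2 << 4 → word 0x27
len:2 = 0 → 0x0 << 6 → word 0x27
word = 0x27 → little-endian bytes:
  [0]=0x27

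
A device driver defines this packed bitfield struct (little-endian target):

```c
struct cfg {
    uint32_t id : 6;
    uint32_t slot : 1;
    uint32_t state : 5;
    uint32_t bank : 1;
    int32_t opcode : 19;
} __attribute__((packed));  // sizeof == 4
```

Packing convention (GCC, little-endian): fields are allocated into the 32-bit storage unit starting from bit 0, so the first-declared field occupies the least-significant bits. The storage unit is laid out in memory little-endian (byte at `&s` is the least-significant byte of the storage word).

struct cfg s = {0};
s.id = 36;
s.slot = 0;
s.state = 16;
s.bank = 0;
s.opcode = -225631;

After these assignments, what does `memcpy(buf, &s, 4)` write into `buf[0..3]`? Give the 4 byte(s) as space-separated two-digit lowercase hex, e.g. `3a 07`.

[0+:6] id=36 & 0x3f = 0x24; word=0x00000024
[6+:1] slot=0 & 0x1 = 0x0; word=0x00000024
[7+:5] state=16 & 0x1f = 0x10; word=0x00000824
[12+:1] bank=0 & 0x1 = 0x0; word=0x00000824
[13+:19] opcode=-225631 & 0x7ffff = 0x48ea1; word=0x91d42824
word = 0x91d42824 → little-endian bytes:
  [0]=0x24  [1]=0x28  [2]=0xd4  [3]=0x91

24 28 d4 91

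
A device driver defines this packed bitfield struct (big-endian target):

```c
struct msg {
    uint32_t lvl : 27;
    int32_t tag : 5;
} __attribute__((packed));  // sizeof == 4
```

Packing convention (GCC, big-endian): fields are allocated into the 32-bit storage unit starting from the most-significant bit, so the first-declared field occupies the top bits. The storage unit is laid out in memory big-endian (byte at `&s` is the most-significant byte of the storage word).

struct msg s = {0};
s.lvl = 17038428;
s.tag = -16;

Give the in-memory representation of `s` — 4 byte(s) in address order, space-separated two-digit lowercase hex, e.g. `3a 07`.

lvl:27 = 17038428 → 0x103fc5c << 5 → word 0x207f8b80
tag:5 = -16 → 0x10 << 0 → word 0x207f8b90
word = 0x207f8b90 → big-endian bytes:
  [0]=0x20  [1]=0x7f  [2]=0x8b  [3]=0x90

20 7f 8b 90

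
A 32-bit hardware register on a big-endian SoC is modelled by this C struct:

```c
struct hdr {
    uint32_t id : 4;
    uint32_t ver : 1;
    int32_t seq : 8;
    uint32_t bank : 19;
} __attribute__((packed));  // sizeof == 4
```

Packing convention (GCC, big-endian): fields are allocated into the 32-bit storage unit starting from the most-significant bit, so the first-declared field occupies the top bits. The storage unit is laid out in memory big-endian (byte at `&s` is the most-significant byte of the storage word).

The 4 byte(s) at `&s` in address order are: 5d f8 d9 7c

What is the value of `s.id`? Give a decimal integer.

[0]=0x5d [1]=0xf8 [2]=0xd9 [3]=0x7c (big-endian) → word 0x5df8d97c
id [28+:4] = (word>>28) & 0xf = 5  ←
ver [27+:1] = (word>>27) & 0x1 = 1
seq [19+:8] = (word>>19) & 0xff = 191
bank [0+:19] = (word>>0) & 0x7ffff = 55676

5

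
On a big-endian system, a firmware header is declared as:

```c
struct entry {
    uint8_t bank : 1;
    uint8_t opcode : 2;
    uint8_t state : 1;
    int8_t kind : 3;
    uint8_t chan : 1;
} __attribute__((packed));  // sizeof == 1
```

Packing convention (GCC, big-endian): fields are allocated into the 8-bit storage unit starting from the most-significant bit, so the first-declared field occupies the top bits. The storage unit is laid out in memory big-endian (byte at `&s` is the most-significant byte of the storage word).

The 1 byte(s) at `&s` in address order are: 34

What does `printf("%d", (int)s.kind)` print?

[0]=0x34 (big-endian) → word 0x34
bank:1 @ bit 7 → (0x34>>7)&0x1 = 0x0
opcode:2 @ bit 5 → (0x34>>5)&0x3 = 0x1
state:1 @ bit 4 → (0x34>>4)&0x1 = 0x1
kind:3 @ bit 1 → (0x34>>1)&0x7 = 0x2  ←
chan:1 @ bit 0 → (0x34>>0)&0x1 = 0x0
kind signed 3b, MSB=0: value = 2

2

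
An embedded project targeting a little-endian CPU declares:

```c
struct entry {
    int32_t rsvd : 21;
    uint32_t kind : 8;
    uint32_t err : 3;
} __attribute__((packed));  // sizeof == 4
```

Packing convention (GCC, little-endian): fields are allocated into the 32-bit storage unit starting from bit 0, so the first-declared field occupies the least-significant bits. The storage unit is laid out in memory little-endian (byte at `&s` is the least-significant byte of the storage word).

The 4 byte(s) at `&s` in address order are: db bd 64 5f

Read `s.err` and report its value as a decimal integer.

2

[0]=0xdb [1]=0xbd [2]=0x64 [3]=0x5f (little-endian) → word 0x5f64bddb
rsvd [0+:21] = (word>>0) & 0x1fffff = 310747
kind [21+:8] = (word>>21) & 0xff = 251
err [29+:3] = (word>>29) & 0x7 = 2  ←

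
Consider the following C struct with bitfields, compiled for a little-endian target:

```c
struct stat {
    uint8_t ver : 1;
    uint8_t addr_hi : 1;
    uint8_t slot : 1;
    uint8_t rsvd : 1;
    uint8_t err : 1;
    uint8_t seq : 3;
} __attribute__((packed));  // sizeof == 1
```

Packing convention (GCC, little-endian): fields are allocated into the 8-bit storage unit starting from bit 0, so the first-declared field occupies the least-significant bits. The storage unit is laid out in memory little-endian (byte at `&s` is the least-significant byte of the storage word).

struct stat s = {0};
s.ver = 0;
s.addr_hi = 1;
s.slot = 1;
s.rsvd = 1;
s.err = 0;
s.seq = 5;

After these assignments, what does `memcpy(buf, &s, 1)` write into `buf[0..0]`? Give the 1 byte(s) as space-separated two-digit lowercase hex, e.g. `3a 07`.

ver (1b) val=0 bits=0x0 at bit 0: 0x00
addr_hi (1b) val=1 bits=0x1 at bit 1: 0x02
slot (1b) val=1 bits=0x1 at bit 2: 0x06
rsvd (1b) val=1 bits=0x1 at bit 3: 0x0e
err (1b) val=0 bits=0x0 at bit 4: 0x0e
seq (3b) val=5 bits=0x5 at bit 5: 0xae
word = 0xae → little-endian bytes:
  [0]=0xae

ae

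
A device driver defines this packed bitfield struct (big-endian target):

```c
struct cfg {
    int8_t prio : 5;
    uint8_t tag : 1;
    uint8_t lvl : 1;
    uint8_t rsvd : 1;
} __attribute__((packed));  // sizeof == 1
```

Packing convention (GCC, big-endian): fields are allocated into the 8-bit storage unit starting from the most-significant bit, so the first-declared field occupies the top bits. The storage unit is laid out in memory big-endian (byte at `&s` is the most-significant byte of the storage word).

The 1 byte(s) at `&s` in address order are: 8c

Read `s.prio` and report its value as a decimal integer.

[0]=0x8c (big-endian) → word 0x8c
prio:5 @ bit 3 → (0x8c>>3)&0x1f = 0x11  ←
tag:1 @ bit 2 → (0x8c>>2)&0x1 = 0x1
lvl:1 @ bit 1 → (0x8c>>1)&0x1 = 0x0
rsvd:1 @ bit 0 → (0x8c>>0)&0x1 = 0x0
prio signed 5b, MSB=1: 17 - 32 = -15

-15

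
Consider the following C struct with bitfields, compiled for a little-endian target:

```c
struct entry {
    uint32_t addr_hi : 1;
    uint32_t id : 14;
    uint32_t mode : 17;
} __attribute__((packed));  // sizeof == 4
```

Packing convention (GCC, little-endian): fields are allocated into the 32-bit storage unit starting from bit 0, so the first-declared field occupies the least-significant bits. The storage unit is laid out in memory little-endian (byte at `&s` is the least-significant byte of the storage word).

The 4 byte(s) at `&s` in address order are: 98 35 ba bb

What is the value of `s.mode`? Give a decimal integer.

[0]=0x98 [1]=0x35 [2]=0xba [3]=0xbb (little-endian) → word 0xbbba3598
addr_hi:1 @ bit 0 → (0xbbba3598>>0)&0x1 = 0x0
id:14 @ bit 1 → (0xbbba3598>>1)&0x3fff = 0x1acc
mode:17 @ bit 15 → (0xbbba3598>>15)&0x1ffff = 0x17774  ←

96116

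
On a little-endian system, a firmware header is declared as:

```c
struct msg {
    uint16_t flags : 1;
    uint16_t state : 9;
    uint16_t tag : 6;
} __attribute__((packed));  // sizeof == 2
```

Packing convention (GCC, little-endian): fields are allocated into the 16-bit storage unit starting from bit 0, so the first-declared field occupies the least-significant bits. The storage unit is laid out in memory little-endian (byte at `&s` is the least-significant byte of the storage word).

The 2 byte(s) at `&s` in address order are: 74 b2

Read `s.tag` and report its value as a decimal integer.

44

[0]=0x74 [1]=0xb2 (little-endian) → word 0xb274
flags:1 @ bit 0 → (0xb274>>0)&0x1 = 0x0
state:9 @ bit 1 → (0xb274>>1)&0x1ff = 0x13a
tag:6 @ bit 10 → (0xb274>>10)&0x3f = 0x2c  ←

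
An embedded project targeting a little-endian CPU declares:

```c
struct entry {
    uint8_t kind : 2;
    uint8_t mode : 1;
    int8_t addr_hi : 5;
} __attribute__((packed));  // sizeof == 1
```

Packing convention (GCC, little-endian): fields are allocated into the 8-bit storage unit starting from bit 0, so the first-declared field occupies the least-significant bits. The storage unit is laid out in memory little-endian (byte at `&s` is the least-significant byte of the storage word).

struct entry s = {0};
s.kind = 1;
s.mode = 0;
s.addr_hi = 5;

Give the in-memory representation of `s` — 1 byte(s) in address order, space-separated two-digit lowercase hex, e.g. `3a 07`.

kind (2b) val=1 bits=0x1 at bit 0: 0x01
mode (1b) val=0 bits=0x0 at bit 2: 0x01
addr_hi (5b) val=5 bits=0x5 at bit 3: 0x29
word = 0x29 → little-endian bytes:
  [0]=0x29

29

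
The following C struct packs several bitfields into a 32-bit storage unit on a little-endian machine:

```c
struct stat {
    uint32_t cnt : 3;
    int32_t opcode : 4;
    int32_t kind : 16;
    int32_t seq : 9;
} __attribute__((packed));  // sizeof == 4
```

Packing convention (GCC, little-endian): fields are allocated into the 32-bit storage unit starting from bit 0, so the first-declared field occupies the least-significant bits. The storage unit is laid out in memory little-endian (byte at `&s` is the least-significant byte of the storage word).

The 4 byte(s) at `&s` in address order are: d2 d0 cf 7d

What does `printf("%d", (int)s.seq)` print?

[0]=0xd2 [1]=0xd0 [2]=0xcf [3]=0x7d (little-endian) → word 0x7dcfd0d2
cnt:3 @ bit 0 → (0x7dcfd0d2>>0)&0x7 = 0x2
opcode:4 @ bit 3 → (0x7dcfd0d2>>3)&0xf = 0xa
kind:16 @ bit 7 → (0x7dcfd0d2>>7)&0xffff = 0x9fa1
seq:9 @ bit 23 → (0x7dcfd0d2>>23)&0x1ff = 0xfb  ←
seq signed 9b, MSB=0: value = 251

251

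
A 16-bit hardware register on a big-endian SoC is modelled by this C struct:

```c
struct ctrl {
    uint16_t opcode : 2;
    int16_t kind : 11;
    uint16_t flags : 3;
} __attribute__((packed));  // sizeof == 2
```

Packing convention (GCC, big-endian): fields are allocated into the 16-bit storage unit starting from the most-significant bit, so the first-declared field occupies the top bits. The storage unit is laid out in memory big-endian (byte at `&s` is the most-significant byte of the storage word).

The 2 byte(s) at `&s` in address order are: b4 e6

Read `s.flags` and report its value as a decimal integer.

6

[0]=0xb4 [1]=0xe6 (big-endian) → word 0xb4e6
opcode:2 @ bit 14 → (0xb4e6>>14)&0x3 = 0x2
kind:11 @ bit 3 → (0xb4e6>>3)&0x7ff = 0x69c
flags:3 @ bit 0 → (0xb4e6>>0)&0x7 = 0x6  ←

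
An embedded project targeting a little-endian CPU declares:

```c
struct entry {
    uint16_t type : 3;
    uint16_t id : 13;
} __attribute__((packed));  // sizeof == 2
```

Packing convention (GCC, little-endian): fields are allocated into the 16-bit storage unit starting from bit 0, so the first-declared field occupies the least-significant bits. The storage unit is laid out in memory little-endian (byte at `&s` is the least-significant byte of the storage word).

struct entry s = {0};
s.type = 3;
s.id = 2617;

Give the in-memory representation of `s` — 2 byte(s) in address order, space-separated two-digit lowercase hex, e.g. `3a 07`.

type (3b) val=3 bits=0x3 at bit 0: 0x0003
id (13b) val=2617 bits=0xa39 at bit 3: 0x51cb
word = 0x51cb → little-endian bytes:
  [0]=0xcb  [1]=0x51

cb 51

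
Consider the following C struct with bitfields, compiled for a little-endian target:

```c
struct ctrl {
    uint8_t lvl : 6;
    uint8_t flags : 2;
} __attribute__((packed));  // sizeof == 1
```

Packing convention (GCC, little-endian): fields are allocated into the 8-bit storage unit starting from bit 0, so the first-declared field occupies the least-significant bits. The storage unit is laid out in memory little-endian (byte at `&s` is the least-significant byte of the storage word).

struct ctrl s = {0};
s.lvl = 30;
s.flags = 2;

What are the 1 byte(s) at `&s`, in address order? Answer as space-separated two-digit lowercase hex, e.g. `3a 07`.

lvl (6b) val=30 bits=0x1e at bit 0: 0x1e
flags (2b) val=2 bits=0x2 at bit 6: 0x9e
word = 0x9e → little-endian bytes:
  [0]=0x9e

9e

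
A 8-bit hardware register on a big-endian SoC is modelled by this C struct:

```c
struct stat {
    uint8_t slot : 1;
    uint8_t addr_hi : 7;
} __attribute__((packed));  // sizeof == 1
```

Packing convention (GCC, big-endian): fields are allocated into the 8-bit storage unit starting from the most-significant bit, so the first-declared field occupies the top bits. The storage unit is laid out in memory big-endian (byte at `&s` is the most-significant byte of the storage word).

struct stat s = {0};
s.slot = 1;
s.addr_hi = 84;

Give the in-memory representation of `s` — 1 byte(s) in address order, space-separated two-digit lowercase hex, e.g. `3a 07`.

slot:1 = 1 → 0x1 << 7 → word 0x80
addr_hi:7 = 84 → 0x54 << 0 → word 0xd4
word = 0xd4 → big-endian bytes:
  [0]=0xd4

d4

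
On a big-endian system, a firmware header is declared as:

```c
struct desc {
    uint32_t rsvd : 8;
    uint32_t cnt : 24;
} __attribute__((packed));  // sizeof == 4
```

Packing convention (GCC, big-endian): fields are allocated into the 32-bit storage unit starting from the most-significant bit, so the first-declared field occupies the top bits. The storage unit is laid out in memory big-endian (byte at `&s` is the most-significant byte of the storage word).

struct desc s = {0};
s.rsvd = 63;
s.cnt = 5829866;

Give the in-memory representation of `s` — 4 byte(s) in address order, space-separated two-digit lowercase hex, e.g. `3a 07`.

rsvd (8b) val=63 bits=0x3f at bit 24: 0x3f000000
cnt (24b) val=5829866 bits=0x58f4ea at bit 0: 0x3f58f4ea
word = 0x3f58f4ea → big-endian bytes:
  [0]=0x3f  [1]=0x58  [2]=0xf4  [3]=0xea

3f 58 f4 ea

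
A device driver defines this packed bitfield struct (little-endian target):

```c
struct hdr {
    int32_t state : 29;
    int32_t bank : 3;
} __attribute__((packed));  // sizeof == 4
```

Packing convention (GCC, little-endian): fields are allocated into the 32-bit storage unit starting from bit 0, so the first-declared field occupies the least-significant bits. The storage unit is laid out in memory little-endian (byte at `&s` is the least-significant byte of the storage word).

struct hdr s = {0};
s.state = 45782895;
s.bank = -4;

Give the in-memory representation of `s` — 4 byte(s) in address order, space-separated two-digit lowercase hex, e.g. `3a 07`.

6f 97 ba 82

[0+:29] state=45782895 & 0x1fffffff = 0x2ba976f; word=0x02ba976f
[29+:3] bank=-4 & 0x7 = 0x4; word=0x82ba976f
word = 0x82ba976f → little-endian bytes:
  [0]=0x6f  [1]=0x97  [2]=0xba  [3]=0x82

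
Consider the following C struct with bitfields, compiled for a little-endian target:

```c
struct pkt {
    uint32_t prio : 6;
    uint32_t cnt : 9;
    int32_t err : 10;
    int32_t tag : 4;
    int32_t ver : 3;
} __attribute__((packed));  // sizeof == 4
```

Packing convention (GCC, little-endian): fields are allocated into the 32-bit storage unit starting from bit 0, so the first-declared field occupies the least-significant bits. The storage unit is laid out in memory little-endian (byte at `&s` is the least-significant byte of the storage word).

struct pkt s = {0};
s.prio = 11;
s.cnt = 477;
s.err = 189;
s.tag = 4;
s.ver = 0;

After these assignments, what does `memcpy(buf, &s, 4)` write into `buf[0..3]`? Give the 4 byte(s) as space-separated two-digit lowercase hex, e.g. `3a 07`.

4b f7 5e 08

prio:6 = 11 → 0xb << 0 → word 0x0000000b
cnt:9 = 477 → 0x1dd << 6 → word 0x0000774b
err:10 = 189 → 0xbd << 15 → word 0x005ef74b
tag:4 = 4 → 0x4 << 25 → word 0x085ef74b
ver:3 = 0 → 0x0 << 29 → word 0x085ef74b
word = 0x085ef74b → little-endian bytes:
  [0]=0x4b  [1]=0xf7  [2]=0x5e  [3]=0x08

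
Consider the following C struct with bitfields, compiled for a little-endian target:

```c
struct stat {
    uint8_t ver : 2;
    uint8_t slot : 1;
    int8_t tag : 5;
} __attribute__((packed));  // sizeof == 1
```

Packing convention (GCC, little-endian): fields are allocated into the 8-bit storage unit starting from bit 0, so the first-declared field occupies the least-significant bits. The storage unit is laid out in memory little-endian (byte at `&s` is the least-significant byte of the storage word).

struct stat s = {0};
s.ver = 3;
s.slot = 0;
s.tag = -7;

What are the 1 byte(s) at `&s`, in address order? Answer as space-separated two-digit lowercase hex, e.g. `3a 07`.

ver:2 = 3 → 0x3 << 0 → word 0x03
slot:1 = 0 → 0x0 << 2 → word 0x03
tag:5 = -7 → 0x19 << 3 → word 0xcb
word = 0xcb → little-endian bytes:
  [0]=0xcb

cb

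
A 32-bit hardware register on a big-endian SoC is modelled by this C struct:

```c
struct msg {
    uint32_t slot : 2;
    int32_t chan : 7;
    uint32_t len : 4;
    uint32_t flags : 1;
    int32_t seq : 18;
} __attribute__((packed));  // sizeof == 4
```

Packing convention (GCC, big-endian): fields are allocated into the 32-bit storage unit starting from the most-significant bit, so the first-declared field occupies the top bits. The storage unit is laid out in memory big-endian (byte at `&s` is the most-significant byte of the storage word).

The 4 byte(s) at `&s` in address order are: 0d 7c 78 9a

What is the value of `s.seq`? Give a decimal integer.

30874

[0]=0x0d [1]=0x7c [2]=0x78 [3]=0x9a (big-endian) → word 0x0d7c789a
slot:2 @ bit 30 → (0x0d7c789a>>30)&0x3 = 0x0
chan:7 @ bit 23 → (0x0d7c789a>>23)&0x7f = 0x1a
len:4 @ bit 19 → (0x0d7c789a>>19)&0xf = 0xf
flags:1 @ bit 18 → (0x0d7c789a>>18)&0x1 = 0x1
seq:18 @ bit 0 → (0x0d7c789a>>0)&0x3ffff = 0x789a  ←
seq signed 18b, MSB=0: value = 30874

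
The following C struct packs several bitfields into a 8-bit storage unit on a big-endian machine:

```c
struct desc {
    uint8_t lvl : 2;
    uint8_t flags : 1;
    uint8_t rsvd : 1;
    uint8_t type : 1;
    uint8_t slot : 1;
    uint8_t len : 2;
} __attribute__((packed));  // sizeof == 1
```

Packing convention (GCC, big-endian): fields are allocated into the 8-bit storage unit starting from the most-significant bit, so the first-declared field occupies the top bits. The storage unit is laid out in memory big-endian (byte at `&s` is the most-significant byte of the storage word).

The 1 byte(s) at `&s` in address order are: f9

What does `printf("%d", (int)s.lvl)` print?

3

[0]=0xf9 (big-endian) → word 0xf9
lvl [6+:2] = (word>>6) & 0x3 = 3  ←
flags [5+:1] = (word>>5) & 0x1 = 1
rsvd [4+:1] = (word>>4) & 0x1 = 1
type [3+:1] = (word>>3) & 0x1 = 1
slot [2+:1] = (word>>2) & 0x1 = 0
len [0+:2] = (word>>0) & 0x3 = 1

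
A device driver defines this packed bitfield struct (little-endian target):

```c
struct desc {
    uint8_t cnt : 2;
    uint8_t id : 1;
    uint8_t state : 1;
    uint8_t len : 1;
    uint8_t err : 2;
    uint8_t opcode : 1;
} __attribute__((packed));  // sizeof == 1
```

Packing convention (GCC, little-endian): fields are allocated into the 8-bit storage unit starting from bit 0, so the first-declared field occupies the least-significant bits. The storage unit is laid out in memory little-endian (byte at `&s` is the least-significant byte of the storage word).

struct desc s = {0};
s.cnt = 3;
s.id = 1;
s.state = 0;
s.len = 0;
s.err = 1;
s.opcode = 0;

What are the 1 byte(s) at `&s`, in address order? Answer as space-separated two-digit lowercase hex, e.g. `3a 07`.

27

cnt:2 = 3 → 0x3 << 0 → word 0x03
id:1 = 1 → 0x1 << 2 → word 0x07
state:1 = 0 → 0x0 << 3 → word 0x07
len:1 = 0 → 0x0 << 4 → word 0x07
err:2 = 1 → 0x1 << 5 → word 0x27
opcode:1 = 0 → 0x0 << 7 → word 0x27
word = 0x27 → little-endian bytes:
  [0]=0x27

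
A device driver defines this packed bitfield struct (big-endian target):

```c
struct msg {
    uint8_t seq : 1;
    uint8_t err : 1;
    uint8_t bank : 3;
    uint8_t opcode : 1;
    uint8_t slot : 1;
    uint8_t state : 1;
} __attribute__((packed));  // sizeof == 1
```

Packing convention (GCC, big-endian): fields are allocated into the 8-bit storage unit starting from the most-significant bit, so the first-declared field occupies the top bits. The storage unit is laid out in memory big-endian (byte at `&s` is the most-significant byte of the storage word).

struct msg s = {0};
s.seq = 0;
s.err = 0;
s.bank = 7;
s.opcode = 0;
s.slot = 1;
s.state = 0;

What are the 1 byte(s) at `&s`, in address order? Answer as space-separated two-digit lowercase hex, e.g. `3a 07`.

seq (1b) val=0 bits=0x0 at bit 7: 0x00
err (1b) val=0 bits=0x0 at bit 6: 0x00
bank (3b) val=7 bits=0x7 at bit 3: 0x38
opcode (1b) val=0 bits=0x0 at bit 2: 0x38
slot (1b) val=1 bits=0x1 at bit 1: 0x3a
state (1b) val=0 bits=0x0 at bit 0: 0x3a
word = 0x3a → big-endian bytes:
  [0]=0x3a

3a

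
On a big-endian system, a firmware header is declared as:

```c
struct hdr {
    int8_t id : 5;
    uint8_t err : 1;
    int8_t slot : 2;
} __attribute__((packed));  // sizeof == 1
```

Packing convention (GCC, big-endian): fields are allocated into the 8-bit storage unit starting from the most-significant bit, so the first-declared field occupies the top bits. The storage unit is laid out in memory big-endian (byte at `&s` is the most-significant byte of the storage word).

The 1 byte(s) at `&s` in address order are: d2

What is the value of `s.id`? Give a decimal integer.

-6

[0]=0xd2 (big-endian) → word 0xd2
id [3+:5] = (word>>3) & 0x1f = 26  ←
err [2+:1] = (word>>2) & 0x1 = 0
slot [0+:2] = (word>>0) & 0x3 = 2
id signed 5b, MSB=1: 26 - 32 = -6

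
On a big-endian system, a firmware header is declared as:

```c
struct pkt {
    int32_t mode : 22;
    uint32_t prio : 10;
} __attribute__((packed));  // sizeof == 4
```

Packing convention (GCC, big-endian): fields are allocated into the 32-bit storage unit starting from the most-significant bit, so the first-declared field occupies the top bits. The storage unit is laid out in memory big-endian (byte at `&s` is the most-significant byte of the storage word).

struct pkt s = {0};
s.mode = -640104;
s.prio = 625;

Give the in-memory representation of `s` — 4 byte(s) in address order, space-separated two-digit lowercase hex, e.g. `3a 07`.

[10+:22] mode=-640104 & 0x3fffff = 0x363b98; word=0xd8ee6000
[0+:10] prio=625 & 0x3ff = 0x271; word=0xd8ee6271
word = 0xd8ee6271 → big-endian bytes:
  [0]=0xd8  [1]=0xee  [2]=0x62  [3]=0x71

d8 ee 62 71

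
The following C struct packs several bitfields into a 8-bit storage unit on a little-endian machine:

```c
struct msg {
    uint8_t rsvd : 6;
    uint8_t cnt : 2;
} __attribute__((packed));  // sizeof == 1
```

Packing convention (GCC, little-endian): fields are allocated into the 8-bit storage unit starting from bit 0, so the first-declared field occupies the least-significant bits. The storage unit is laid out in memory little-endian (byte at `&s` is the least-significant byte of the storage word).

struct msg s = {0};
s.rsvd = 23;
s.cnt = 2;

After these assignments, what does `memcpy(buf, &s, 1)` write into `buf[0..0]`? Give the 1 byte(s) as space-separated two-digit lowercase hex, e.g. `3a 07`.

[0+:6] rsvd=23 & 0x3f = 0x17; word=0x17
[6+:2] cnt=2 & 0x3 = 0x2; word=0x97
word = 0x97 → little-endian bytes:
  [0]=0x97

97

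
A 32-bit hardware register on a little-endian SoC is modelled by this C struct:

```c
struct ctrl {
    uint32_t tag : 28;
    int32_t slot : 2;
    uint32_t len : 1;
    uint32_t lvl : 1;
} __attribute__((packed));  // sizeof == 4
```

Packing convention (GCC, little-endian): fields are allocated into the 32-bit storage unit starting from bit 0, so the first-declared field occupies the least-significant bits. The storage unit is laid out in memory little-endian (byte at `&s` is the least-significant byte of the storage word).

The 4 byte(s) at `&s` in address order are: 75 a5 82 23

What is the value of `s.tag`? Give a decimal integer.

[0]=0x75 [1]=0xa5 [2]=0x82 [3]=0x23 (little-endian) → word 0x2382a575
tag [0+:28] = (word>>0) & 0xfffffff = 58893685  ←
slot [28+:2] = (word>>28) & 0x3 = 2
len [30+:1] = (word>>30) & 0x1 = 0
lvl [31+:1] = (word>>31) & 0x1 = 0

58893685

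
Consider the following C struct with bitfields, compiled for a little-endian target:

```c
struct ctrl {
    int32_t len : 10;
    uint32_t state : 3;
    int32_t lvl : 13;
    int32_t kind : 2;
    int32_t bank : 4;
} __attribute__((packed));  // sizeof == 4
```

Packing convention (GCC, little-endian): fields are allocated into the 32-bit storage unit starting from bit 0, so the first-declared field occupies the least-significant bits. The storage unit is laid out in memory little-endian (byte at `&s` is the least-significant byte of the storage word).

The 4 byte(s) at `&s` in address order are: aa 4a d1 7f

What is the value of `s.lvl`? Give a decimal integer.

[0]=0xaa [1]=0x4a [2]=0xd1 [3]=0x7f (little-endian) → word 0x7fd14aaa
len [0+:10] = (word>>0) & 0x3ff = 682
state [10+:3] = (word>>10) & 0x7 = 2
lvl [13+:13] = (word>>13) & 0x1fff = 7818  ←
kind [26+:2] = (word>>26) & 0x3 = 3
bank [28+:4] = (word>>28) & 0xf = 7
lvl signed 13b, MSB=1: 7818 - 8192 = -374

-374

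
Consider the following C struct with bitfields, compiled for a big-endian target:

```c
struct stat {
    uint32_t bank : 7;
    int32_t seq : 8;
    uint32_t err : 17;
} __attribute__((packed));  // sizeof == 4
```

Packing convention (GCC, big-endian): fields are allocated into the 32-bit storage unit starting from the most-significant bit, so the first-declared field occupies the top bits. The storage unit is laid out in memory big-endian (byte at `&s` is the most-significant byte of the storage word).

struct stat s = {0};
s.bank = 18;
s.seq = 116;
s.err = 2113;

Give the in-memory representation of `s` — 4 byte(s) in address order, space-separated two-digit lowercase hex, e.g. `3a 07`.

bank:7 = 18 → 0x12 << 25 → word 0x24000000
seq:8 = 116 → 0x74 << 17 → word 0x24e80000
err:17 = 2113 → 0x841 << 0 → word 0x24e80841
word = 0x24e80841 → big-endian bytes:
  [0]=0x24  [1]=0xe8  [2]=0x08  [3]=0x41

24 e8 08 41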